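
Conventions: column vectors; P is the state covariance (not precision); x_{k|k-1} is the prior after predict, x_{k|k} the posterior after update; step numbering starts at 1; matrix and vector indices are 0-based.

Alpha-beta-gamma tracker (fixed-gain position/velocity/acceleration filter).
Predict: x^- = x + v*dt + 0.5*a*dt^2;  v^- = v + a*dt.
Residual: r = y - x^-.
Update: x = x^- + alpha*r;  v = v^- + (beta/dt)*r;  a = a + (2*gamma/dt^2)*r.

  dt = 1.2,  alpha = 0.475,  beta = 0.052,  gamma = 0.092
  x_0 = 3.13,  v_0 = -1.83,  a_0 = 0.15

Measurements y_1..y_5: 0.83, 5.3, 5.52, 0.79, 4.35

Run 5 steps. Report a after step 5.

step 1: x_pred=1.0420  r=-0.2120  x^+=0.9413  v^+=-1.6592  a^+=0.1229
step 2: x_pred=-0.9612  r=6.2612  x^+=2.0129  v^+=-1.2404  a^+=0.9230
step 3: x_pred=1.1889  r=4.3311  x^+=3.2462  v^+=0.0549  a^+=1.4764
step 4: x_pred=4.3750  r=-3.5850  x^+=2.6721  v^+=1.6711  a^+=1.0183
step 5: x_pred=5.4107  r=-1.0607  x^+=4.9069  v^+=2.8471  a^+=0.8828

a_post = 0.8828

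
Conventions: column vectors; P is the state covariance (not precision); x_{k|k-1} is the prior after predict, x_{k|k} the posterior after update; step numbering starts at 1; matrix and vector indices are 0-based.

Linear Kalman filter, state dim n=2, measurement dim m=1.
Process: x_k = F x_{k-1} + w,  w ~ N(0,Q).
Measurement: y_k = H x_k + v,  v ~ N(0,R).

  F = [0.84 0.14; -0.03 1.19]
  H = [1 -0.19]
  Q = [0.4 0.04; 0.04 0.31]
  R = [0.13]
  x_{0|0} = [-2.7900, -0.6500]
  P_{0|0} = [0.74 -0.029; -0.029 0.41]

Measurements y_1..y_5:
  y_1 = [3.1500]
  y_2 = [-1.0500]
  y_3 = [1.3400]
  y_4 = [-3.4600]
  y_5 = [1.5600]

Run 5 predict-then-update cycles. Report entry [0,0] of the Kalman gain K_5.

K[0,0] = 0.8982

step 1: x^-=[-2.4346, -0.6898]  P^-=[0.9234 0.0608; 0.0608 0.8933]  S=[1.0625]  K=[0.8582; -0.1025]  nu=[5.4535]  x^+=[2.2454, -1.2490]  P^+=[0.1409 0.1543; 0.1543 0.8822]
step 2: x^-=[1.7113, -1.5536]  P^-=[0.5530 0.3370; 0.3370 1.5483]  S=[0.6108]  K=[0.8005; 0.0701]  nu=[-3.0565]  x^+=[-0.7354, -1.7678]  P^+=[0.1616 0.3027; 0.3027 1.5453]
step 3: x^-=[-0.8652, -2.0817]  P^-=[0.6155 0.5947; 0.5947 2.4769]  S=[0.6089]  K=[0.8252; 0.2038]  nu=[1.8097]  x^+=[0.6282, -1.7128]  P^+=[0.2008 0.4923; 0.4923 2.4516]
step 4: x^-=[0.2879, -2.0571]  P^-=[0.7055 0.9334; 0.9334 3.7467]  S=[0.6161]  K=[0.8573; 0.3596]  nu=[-4.1388]  x^+=[-3.2603, -3.5453]  P^+=[0.2527 0.7435; 0.7435 3.6671]
step 5: x^-=[-3.2350, -4.1211]  P^-=[0.8251 1.3846; 1.3846 5.4501]  S=[0.6256]  K=[0.8982; 0.5580]  nu=[4.0120]  x^+=[0.3687, -1.8823]  P^+=[0.3203 1.0710; 1.0710 5.2553]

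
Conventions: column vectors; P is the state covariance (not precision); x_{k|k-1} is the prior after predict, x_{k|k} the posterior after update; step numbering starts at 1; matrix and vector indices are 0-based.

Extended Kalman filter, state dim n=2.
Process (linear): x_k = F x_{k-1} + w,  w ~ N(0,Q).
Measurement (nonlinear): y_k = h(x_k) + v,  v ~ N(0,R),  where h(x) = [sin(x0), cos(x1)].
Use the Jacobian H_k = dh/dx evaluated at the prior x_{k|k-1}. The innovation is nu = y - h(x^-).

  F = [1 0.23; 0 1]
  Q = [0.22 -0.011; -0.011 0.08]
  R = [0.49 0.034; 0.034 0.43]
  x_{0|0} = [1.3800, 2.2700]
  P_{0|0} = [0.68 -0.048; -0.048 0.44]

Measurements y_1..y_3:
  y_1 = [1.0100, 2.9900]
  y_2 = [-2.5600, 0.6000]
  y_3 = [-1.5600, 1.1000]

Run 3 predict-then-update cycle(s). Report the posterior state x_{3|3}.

x_post = [4.5387, 0.4679]

step 1: x^-=[1.9021, 2.2700]  P^-=[0.9012 0.0422; 0.0422 0.5200]  H_jac=[-0.3253 0.0000; 0.0000 -0.7654]  S=[0.5854 0.0445; 0.0445 0.7346]  K=[-0.4997 -0.0137; 0.0178 -0.5429]  nu=[0.0644, 3.6336]  x^+=[1.8202, 0.2986]  P^+=[0.7543 0.0299; 0.0299 0.3042]
step 2: x^-=[1.8889, 0.2986]  P^-=[1.0041 0.0889; 0.0889 0.3842]  H_jac=[-0.3127 0.0000; 0.0000 -0.2942]  S=[0.5882 0.0422; 0.0422 0.4633]  K=[-0.5333 -0.0079; -0.0299 -0.2413]  nu=[-3.5098, -0.3557]  x^+=[3.7635, 0.4896]  P^+=[0.8364 0.0731; 0.0731 0.3561]
step 3: x^-=[3.8761, 0.4896]  P^-=[1.1089 0.1440; 0.1440 0.4361]  H_jac=[-0.7422 0.0000; 0.0000 -0.4702]  S=[1.1008 0.0843; 0.0843 0.5264]  K=[-0.7469 -0.0091; -0.0681 -0.3786]  nu=[-0.8898, 0.2175]  x^+=[4.5387, 0.4679]  P^+=[0.4936 0.0623; 0.0623 0.3512]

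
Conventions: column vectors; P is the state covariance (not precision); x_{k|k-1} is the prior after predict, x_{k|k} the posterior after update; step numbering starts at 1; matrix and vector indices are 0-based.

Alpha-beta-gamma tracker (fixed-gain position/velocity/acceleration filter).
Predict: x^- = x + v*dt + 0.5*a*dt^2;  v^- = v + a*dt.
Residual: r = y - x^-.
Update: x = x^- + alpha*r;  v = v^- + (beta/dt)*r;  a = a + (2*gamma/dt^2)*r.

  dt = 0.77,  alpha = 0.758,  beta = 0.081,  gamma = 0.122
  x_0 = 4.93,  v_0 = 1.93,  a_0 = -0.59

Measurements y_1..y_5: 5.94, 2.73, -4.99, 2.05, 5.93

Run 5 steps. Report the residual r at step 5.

step 1: x_pred=6.2412  r=-0.3012  x^+=6.0129  v^+=1.4440  a^+=-0.7140
step 2: x_pred=6.9131  r=-4.1831  x^+=3.7423  v^+=0.4542  a^+=-2.4355
step 3: x_pred=3.3701  r=-8.3601  x^+=-2.9669  v^+=-2.3005  a^+=-5.8759
step 4: x_pred=-6.4802  r=8.5302  x^+=-0.0143  v^+=-5.9277  a^+=-2.3655
step 5: x_pred=-5.2798  r=11.2098  x^+=3.2172  v^+=-6.5698  a^+=2.2478

resid = 11.2098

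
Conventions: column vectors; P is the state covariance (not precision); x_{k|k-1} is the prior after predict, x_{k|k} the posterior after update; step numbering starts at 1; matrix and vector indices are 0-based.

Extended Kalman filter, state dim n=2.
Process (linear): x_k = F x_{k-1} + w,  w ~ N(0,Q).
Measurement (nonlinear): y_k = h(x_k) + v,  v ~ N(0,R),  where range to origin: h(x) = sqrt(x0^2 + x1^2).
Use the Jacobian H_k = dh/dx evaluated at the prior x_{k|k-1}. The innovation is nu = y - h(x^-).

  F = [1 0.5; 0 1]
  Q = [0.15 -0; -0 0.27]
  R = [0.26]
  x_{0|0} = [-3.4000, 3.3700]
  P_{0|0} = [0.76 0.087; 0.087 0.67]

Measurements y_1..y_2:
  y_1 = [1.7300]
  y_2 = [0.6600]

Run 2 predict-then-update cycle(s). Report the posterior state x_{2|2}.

step 1: x^-=[-1.7150, 3.3700]  P^-=[1.1645 0.4220; 0.4220 0.9400]  H_jac=[-0.4535 0.8912]  S=[0.9050]  K=[-0.1680; 0.7142]  nu=[-2.0513]  x^+=[-1.3703, 1.9050]  P^+=[1.1390 0.5306; 0.5306 0.4784]
step 2: x^-=[-0.4179, 1.9050]  P^-=[1.9391 0.7698; 0.7698 0.7484]  H_jac=[-0.2143 0.9768]  S=[0.7408]  K=[0.4541; 0.7641]  nu=[-1.2903]  x^+=[-1.0038, 0.9191]  P^+=[1.7864 0.5127; 0.5127 0.3158]

x_post = [-1.0038, 0.9191]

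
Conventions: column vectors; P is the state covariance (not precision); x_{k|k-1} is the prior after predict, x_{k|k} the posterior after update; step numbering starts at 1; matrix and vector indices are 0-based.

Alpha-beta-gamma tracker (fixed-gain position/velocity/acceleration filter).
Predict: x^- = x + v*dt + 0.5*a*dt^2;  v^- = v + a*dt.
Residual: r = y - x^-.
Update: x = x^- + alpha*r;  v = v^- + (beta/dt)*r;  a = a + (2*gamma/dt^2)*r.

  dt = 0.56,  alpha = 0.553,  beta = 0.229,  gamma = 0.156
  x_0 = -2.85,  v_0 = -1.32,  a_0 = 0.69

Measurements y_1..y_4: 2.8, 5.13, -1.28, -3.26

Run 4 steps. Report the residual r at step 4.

step 1: x_pred=-3.4810  r=6.2810  x^+=-0.0076  v^+=1.6349  a^+=6.9390
step 2: x_pred=1.9960  r=3.1340  x^+=3.7291  v^+=6.8023  a^+=10.0570
step 3: x_pred=9.1153  r=-10.3953  x^+=3.3667  v^+=8.1833  a^+=-0.2853
step 4: x_pred=7.9046  r=-11.1646  x^+=1.7306  v^+=3.4580  a^+=-11.3929

resid = -11.1646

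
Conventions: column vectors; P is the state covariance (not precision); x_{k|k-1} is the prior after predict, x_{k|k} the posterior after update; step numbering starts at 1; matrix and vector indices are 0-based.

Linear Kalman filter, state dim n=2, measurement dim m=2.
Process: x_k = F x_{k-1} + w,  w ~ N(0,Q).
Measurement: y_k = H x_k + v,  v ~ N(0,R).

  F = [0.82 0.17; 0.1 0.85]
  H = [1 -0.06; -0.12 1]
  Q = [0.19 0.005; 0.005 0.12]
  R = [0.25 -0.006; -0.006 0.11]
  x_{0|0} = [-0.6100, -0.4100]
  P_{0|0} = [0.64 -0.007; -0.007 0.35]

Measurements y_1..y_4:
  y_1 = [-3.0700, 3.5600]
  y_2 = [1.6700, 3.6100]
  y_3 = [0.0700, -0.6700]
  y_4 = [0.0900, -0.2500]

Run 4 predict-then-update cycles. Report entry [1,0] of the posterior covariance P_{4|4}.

step 1: x^-=[-0.5699, -0.4095]  P^-=[0.6285 0.1031; 0.1031 0.3781]  S=[0.8675 -0.0003; -0.0003 0.4724]  K=[0.7174 0.0590; 0.0929 0.7742]  nu=[-2.5247, 3.9011]  x^+=[-2.1510, 2.3763]  P^+=[0.1804 0.0238; 0.0238 0.0875]
step 2: x^-=[-1.3599, 1.8047]  P^-=[0.3205 0.0495; 0.0495 0.1891]  S=[0.5652 -0.0060; -0.0060 0.2918]  K=[0.5623 0.0492; 0.0741 0.6291]  nu=[3.1382, 1.6421]  x^+=[0.4855, 3.0702]  P^+=[0.1414 0.0190; 0.0190 0.0710]
step 3: x^-=[0.9200, 2.6582]  P^-=[0.2924 0.0404; 0.0404 0.1760]  S=[0.5382 -0.0109; -0.0109 0.2805]  K=[0.5397 0.0401; 0.0679 0.6127]  nu=[-0.6905, -3.2178]  x^+=[0.4184, 0.6396]  P^+=[0.1357 0.0175; 0.0175 0.0691]
step 4: x^-=[0.4519, 0.5855]  P^-=[0.2881 0.0386; 0.0386 0.1742]  S=[0.5341 -0.0122; -0.0122 0.2791]  K=[0.5360 0.0377; 0.0666 0.6105]  nu=[-0.3267, -0.7813]  x^+=[0.2473, 0.0868]  P^+=[0.1348 0.0171; 0.0171 0.0688]

P_post[1,0] = 0.0171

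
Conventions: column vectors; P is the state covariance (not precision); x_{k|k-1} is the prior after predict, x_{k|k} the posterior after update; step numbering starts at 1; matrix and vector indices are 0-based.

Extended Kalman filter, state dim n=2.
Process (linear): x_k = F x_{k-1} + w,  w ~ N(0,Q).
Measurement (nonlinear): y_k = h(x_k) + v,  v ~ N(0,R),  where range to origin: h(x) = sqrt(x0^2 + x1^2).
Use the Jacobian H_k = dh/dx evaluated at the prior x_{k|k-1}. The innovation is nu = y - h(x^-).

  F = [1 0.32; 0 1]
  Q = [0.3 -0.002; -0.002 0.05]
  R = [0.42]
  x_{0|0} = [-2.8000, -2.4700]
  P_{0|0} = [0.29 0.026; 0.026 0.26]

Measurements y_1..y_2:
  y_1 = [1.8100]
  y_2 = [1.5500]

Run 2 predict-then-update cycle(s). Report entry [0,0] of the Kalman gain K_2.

K[0,0] = -0.5466

step 1: x^-=[-3.5904, -2.4700]  P^-=[0.6333 0.1072; 0.1072 0.3100]  H_jac=[-0.8239 -0.5668]  S=[1.0495]  K=[-0.5550; -0.2516]  nu=[-2.5480]  x^+=[-2.1763, -1.8290]  P^+=[0.3100 -0.0393; -0.0393 0.2436]
step 2: x^-=[-2.7616, -1.8290]  P^-=[0.6098 0.0366; 0.0366 0.2936]  H_jac=[-0.8337 -0.5522]  S=[0.9671]  K=[-0.5466; -0.1992]  nu=[-1.7624]  x^+=[-1.7983, -1.4780]  P^+=[0.3208 -0.0687; -0.0687 0.2552]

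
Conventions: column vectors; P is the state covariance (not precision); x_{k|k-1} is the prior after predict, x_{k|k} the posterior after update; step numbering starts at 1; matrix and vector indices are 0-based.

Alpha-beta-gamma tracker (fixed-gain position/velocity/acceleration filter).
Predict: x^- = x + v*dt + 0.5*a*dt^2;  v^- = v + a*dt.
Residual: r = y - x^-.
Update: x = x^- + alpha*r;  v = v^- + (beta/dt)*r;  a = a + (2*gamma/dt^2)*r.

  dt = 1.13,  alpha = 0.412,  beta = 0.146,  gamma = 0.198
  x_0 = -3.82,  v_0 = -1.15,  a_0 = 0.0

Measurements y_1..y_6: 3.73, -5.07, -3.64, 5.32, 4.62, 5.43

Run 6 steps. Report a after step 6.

step 1: x_pred=-5.1195  r=8.8495  x^+=-1.4735  v^+=-0.0066  a^+=2.7445
step 2: x_pred=0.2712  r=-5.3412  x^+=-1.9294  v^+=2.4045  a^+=1.0880
step 3: x_pred=1.4824  r=-5.1224  x^+=-0.6280  v^+=2.9721  a^+=-0.5006
step 4: x_pred=2.4109  r=2.9091  x^+=3.6094  v^+=2.7824  a^+=0.4016
step 5: x_pred=7.0099  r=-2.3899  x^+=6.0253  v^+=2.9274  a^+=-0.3396
step 6: x_pred=9.1164  r=-3.6864  x^+=7.5976  v^+=2.0674  a^+=-1.4828

a_post = -1.4828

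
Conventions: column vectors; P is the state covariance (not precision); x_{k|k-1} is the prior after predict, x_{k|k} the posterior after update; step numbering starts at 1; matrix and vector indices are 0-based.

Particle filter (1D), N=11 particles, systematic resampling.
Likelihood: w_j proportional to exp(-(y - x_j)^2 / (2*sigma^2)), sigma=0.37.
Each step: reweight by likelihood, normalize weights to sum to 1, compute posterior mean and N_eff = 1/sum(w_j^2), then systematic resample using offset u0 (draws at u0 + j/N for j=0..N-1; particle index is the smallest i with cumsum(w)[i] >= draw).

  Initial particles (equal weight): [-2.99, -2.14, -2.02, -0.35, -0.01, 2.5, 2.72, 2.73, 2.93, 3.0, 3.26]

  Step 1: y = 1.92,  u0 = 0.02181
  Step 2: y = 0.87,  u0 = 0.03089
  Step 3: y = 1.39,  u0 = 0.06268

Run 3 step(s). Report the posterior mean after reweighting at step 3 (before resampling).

step 1: w=[0.0000, 0.0000, 0.0000, 0.0000, 0.0000, 0.5629, 0.1857, 0.1751, 0.0463, 0.0272, 0.0027]  mean=2.6167  Neff=2.5979  idx=[5, 5, 5, 5, 5, 5, 6, 6, 7, 7, 8]
step 2: w=[0.1605, 0.1605, 0.1605, 0.1605, 0.1605, 0.1605, 0.0098, 0.0098, 0.0086, 0.0086, 0.0005]  mean=2.5085  Neff=6.4583  idx=[0, 0, 1, 1, 2, 3, 3, 4, 4, 5, 5]
step 3: w=[0.0909, 0.0909, 0.0909, 0.0909, 0.0909, 0.0909, 0.0909, 0.0909, 0.0909, 0.0909, 0.0909]  mean=2.5000  Neff=11.0000  idx=[0, 1, 2, 3, 4, 5, 6, 7, 8, 9, 10]

post_mean = 2.5000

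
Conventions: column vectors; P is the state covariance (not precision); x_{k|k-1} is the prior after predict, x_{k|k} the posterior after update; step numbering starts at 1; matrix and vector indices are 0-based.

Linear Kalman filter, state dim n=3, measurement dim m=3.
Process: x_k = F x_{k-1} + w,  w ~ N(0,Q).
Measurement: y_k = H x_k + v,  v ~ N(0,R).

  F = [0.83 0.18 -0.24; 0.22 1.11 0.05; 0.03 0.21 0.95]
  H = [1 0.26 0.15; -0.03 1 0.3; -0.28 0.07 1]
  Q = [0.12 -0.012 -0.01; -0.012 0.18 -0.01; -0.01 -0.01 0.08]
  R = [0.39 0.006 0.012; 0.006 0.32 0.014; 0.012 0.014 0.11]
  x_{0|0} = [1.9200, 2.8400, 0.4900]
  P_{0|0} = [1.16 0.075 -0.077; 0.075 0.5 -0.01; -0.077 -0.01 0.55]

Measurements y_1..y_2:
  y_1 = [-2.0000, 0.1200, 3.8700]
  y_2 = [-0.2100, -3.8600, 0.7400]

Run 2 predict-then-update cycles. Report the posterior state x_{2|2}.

x_post = [-1.2103, -2.3465, 1.2850]

step 1: x^-=[1.9872, 3.5993, 1.1195]  P^-=[1.0210 0.3686 -0.1355; 0.3686 0.8874 0.1194; -0.1355 0.1194 0.5920]  S=[1.6446 0.5857 -0.2674; 0.5857 1.3136 0.2957; -0.2674 0.2957 0.8646]  K=[0.6188 0.0112 -0.2699; 0.1242 0.6609 -0.0970; 0.1145 0.0043 0.7723]  nu=[-5.0909, -3.7555, 3.0550]  x^+=[-2.0300, 0.1887, 2.8795]  P^+=[0.2323 -0.0024 0.0431; -0.0024 0.2155 -0.0157; 0.0431 -0.0157 0.0996]
step 2: x^-=[-2.3420, -0.0931, 2.7142]  P^-=[0.2762 0.0735 0.0126; 0.0735 0.4550 0.0387; 0.0126 0.0387 0.1757]  S=[0.7459 0.2094 -0.0084; 0.2094 0.8097 0.1182; -0.0084 0.1182 0.3051]  K=[0.3932 0.0111 -0.1889; 0.1094 0.5522 -0.0473; 0.0690 0.0112 0.5708]  nu=[1.7490, -4.6514, -2.6235]  x^+=[-1.2103, -2.3465, 1.2850]  P^+=[0.1473 0.0001 0.0253; 0.0001 0.1793 -0.0087; 0.0253 -0.0087 0.0715]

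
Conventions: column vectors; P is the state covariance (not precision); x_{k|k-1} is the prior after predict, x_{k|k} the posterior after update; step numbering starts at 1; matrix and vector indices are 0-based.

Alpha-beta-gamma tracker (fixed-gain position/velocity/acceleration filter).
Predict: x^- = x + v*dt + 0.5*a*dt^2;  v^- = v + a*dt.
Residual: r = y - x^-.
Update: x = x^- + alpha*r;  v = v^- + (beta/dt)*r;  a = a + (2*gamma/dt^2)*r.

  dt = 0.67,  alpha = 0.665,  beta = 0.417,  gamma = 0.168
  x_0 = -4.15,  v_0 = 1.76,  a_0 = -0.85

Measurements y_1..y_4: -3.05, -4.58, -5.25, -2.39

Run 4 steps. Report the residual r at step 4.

resid = 4.9840

step 1: x_pred=-3.1616  r=0.1116  x^+=-3.0874  v^+=1.2599  a^+=-0.7665
step 2: x_pred=-2.4153  r=-2.1647  x^+=-3.8548  v^+=-0.6009  a^+=-2.3868
step 3: x_pred=-4.7931  r=-0.4569  x^+=-5.0969  v^+=-2.4844  a^+=-2.7288
step 4: x_pred=-7.3740  r=4.9840  x^+=-4.0596  v^+=-1.2107  a^+=1.0017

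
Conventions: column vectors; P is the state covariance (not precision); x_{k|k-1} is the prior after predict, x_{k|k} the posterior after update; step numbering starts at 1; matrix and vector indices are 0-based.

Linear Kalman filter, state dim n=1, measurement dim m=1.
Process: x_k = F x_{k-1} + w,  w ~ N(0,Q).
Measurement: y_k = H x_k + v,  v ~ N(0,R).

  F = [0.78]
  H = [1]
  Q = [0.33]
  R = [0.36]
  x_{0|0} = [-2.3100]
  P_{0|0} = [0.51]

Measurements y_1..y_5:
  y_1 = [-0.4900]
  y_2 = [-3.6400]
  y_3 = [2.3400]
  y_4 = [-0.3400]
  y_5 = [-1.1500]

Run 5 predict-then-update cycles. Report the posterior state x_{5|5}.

step 1: x^-=[-1.8018]  P^-=[0.6403]  S=[1.0003]  K=[0.6401]  nu=[1.3118]  x^+=[-0.9621]  P^+=[0.2304]
step 2: x^-=[-0.7504]  P^-=[0.4702]  S=[0.8302]  K=[0.5664]  nu=[-2.8896]  x^+=[-2.3870]  P^+=[0.2039]
step 3: x^-=[-1.8619]  P^-=[0.4540]  S=[0.8140]  K=[0.5578]  nu=[4.2019]  x^+=[0.4818]  P^+=[0.2008]
step 4: x^-=[0.3758]  P^-=[0.4522]  S=[0.8122]  K=[0.5567]  nu=[-0.7158]  x^+=[-0.0227]  P^+=[0.2004]
step 5: x^-=[-0.0177]  P^-=[0.4519]  S=[0.8119]  K=[0.5566]  nu=[-1.1323]  x^+=[-0.6480]  P^+=[0.2004]

x_post = [-0.6480]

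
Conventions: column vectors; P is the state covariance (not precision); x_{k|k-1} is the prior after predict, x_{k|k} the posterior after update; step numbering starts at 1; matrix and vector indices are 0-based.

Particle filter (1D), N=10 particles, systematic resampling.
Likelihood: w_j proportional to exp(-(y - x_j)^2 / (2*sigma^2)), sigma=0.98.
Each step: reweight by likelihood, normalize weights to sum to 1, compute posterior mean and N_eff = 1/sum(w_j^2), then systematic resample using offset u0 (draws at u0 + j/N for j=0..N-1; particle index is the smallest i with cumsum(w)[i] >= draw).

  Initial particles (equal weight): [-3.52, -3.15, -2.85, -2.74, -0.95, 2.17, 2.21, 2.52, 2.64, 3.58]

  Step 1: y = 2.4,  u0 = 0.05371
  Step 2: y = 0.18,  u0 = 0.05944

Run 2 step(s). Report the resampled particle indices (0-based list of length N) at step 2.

step 1: w=[0.0000, 0.0000, 0.0000, 0.0000, 0.0007, 0.2209, 0.2228, 0.2253, 0.2203, 0.1100]  mean=2.5143  Neff=4.7652  idx=[5, 5, 6, 6, 7, 7, 7, 8, 8, 9]
step 2: w=[0.1696, 0.1696, 0.1560, 0.1560, 0.0771, 0.0771, 0.0771, 0.0571, 0.0571, 0.0032]  mean=2.3217  Neff=7.6571  idx=[0, 0, 1, 2, 2, 3, 4, 5, 6, 8]

resampled_idx = [0, 0, 1, 2, 2, 3, 4, 5, 6, 8]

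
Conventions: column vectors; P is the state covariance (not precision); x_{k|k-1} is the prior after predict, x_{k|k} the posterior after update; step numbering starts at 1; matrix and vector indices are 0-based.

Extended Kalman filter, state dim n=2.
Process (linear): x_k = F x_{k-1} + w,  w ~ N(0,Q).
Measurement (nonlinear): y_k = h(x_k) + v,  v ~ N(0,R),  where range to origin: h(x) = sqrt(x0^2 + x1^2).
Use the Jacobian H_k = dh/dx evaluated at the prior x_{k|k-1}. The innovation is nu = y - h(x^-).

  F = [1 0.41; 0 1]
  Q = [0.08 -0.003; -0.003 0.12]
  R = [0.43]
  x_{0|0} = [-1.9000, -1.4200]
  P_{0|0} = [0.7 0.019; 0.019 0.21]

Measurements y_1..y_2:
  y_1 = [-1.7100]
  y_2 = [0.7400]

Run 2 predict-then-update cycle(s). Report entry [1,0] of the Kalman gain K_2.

step 1: x^-=[-2.4822, -1.4200]  P^-=[0.8309 0.1021; 0.1021 0.3300]  H_jac=[-0.8680 -0.4966]  S=[1.2254]  K=[-0.6299; -0.2060]  nu=[-4.5697]  x^+=[0.3964, -0.4784]  P^+=[0.3446 -0.0569; -0.0569 0.2780]
step 2: x^-=[0.2002, -0.4784]  P^-=[0.4247 0.0540; 0.0540 0.3980]  H_jac=[0.3860 -0.9225]  S=[0.7935]  K=[0.1438; -0.4364]  nu=[0.2214]  x^+=[0.2320, -0.5750]  P^+=[0.4083 0.1038; 0.1038 0.2469]

K[1,0] = -0.4364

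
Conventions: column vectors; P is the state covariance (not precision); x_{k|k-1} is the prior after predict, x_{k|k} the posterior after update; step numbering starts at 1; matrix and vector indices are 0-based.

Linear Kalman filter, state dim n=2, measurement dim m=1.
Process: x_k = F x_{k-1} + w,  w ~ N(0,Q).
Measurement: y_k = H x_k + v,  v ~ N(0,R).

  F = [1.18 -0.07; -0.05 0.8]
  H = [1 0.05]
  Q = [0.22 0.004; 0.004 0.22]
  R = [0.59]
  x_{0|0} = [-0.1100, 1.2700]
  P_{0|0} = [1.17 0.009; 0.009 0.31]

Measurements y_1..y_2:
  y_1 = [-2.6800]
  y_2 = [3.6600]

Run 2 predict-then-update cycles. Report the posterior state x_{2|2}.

x_post = [1.0794, 0.7369]

step 1: x^-=[-0.2187, 1.0215]  P^-=[1.8491 -0.0739; -0.0739 0.4206]  S=[2.4328]  K=[0.7586; -0.0217]  nu=[-2.5124]  x^+=[-2.1245, 1.0761]  P^+=[0.4492 -0.0338; -0.0338 0.4195]
step 2: x^-=[-2.5822, 0.9671]  P^-=[0.8532 -0.0780; -0.0780 0.4923]  S=[1.4366]  K=[0.5912; -0.0372]  nu=[6.1939]  x^+=[1.0794, 0.7369]  P^+=[0.3511 -0.0464; -0.0464 0.4903]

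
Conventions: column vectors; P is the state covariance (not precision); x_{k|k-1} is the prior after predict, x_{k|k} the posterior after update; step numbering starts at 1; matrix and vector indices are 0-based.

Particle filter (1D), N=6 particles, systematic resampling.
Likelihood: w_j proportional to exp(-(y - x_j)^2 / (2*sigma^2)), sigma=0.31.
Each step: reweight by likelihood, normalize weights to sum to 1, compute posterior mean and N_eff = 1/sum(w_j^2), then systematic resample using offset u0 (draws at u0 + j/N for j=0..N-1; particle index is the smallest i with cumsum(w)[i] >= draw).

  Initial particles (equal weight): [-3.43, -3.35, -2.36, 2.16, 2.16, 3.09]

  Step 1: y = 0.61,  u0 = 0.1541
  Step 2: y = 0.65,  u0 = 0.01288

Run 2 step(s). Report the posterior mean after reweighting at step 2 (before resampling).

post_mean = 2.1600

step 1: w=[0.0000, 0.0000, 0.0000, 0.5000, 0.5000, 0.0000]  mean=2.1600  Neff=2.0000  idx=[3, 3, 3, 4, 4, 4]
step 2: w=[0.1667, 0.1667, 0.1667, 0.1667, 0.1667, 0.1667]  mean=2.1600  Neff=6.0000  idx=[0, 1, 2, 3, 4, 5]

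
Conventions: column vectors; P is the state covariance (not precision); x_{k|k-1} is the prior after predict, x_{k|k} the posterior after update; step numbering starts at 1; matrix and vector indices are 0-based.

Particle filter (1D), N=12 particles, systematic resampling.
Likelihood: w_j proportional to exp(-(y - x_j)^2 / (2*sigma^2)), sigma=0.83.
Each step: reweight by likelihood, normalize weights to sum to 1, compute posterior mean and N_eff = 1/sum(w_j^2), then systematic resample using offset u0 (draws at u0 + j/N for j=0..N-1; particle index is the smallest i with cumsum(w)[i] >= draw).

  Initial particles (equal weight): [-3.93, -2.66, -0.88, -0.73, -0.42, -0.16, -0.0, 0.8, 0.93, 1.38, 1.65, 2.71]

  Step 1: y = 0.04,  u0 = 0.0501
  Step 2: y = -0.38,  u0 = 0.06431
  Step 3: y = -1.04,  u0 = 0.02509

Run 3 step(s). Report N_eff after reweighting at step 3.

step 1: w=[0.0000, 0.0009, 0.0953, 0.1146, 0.1511, 0.1712, 0.1760, 0.1159, 0.0992, 0.0479, 0.0269, 0.0010]  mean=0.0372  Neff=7.5962  idx=[2, 3, 4, 4, 5, 5, 6, 6, 7, 7, 8, 9]
step 2: w=[0.0970, 0.1064, 0.1161, 0.1161, 0.1123, 0.1123, 0.1047, 0.1047, 0.0423, 0.0423, 0.0335, 0.0123]  mean=-0.1807  Neff=10.0310  idx=[0, 1, 2, 2, 3, 4, 5, 5, 6, 7, 8, 10]
step 3: w=[0.1412, 0.1342, 0.1088, 0.1088, 0.1088, 0.0820, 0.0820, 0.0820, 0.0656, 0.0656, 0.0123, 0.0086]  mean=-0.3808  Neff=9.7584  idx=[0, 0, 1, 1, 2, 3, 4, 5, 6, 7, 8, 9]

N_eff = 9.7584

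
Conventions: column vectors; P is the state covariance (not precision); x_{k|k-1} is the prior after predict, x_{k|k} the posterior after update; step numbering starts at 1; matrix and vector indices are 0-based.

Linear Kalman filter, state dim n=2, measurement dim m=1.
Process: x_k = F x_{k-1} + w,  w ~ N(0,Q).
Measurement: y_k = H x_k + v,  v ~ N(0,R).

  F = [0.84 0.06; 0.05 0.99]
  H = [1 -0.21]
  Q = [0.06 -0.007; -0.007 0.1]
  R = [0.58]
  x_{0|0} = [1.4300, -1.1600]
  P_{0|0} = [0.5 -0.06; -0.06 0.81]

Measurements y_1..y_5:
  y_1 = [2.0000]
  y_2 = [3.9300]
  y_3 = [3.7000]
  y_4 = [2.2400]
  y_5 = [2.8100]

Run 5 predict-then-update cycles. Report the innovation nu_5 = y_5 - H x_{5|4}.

innov = [1.2944]

step 1: x^-=[1.1316, -1.0769]  P^-=[0.4097 0.0120; 0.0120 0.8892]  S=[1.0238]  K=[0.3977; -0.1706]  nu=[0.6423]  x^+=[1.3870, -1.1865]  P^+=[0.2478 0.0815; 0.0815 0.8594]
step 2: x^-=[1.0939, -1.1053]  P^-=[0.2461 0.1225; 0.1225 0.9510]  S=[0.8166]  K=[0.2699; -0.0946]  nu=[2.6040]  x^+=[1.7967, -1.3515]  P^+=[0.1866 0.1433; 0.1433 0.9437]
step 3: x^-=[1.4282, -1.2482]  P^-=[0.2095 0.1765; 0.1765 1.0395]  S=[0.7612]  K=[0.2266; -0.0549]  nu=[2.0097]  x^+=[1.8835, -1.3585]  P^+=[0.1705 0.1860; 0.1860 1.0372]
step 4: x^-=[1.5006, -1.2507]  P^-=[0.2028 0.2170; 0.2170 1.1354]  S=[0.7417]  K=[0.2119; -0.0289]  nu=[0.4767]  x^+=[1.6017, -1.2645]  P^+=[0.1694 0.2215; 0.2215 1.1348]
step 5: x^-=[1.2695, -1.1718]  P^-=[0.2060 0.2524; 0.2524 1.2346]  S=[0.7344]  K=[0.2083; -0.0093]  nu=[1.2944]  x^+=[1.5391, -1.1839]  P^+=[0.1741 0.2538; 0.2538 1.2345]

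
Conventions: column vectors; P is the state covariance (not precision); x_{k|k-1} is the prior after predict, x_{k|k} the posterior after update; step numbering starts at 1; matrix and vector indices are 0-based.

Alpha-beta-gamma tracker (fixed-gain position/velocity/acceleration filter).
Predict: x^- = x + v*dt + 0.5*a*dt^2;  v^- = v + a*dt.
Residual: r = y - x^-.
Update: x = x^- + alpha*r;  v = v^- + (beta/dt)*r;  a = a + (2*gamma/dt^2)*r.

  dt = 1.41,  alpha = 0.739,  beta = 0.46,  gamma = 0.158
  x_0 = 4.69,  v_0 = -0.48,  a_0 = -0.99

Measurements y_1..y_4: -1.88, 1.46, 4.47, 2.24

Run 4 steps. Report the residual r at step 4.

resid = -0.2722

step 1: x_pred=3.0291  r=-4.9091  x^+=-0.5987  v^+=-3.4774  a^+=-1.7703
step 2: x_pred=-7.2617  r=8.7217  x^+=-0.8164  v^+=-3.1282  a^+=-0.3840
step 3: x_pred=-5.6088  r=10.0788  x^+=1.8394  v^+=-0.3815  a^+=1.2180
step 4: x_pred=2.5122  r=-0.2722  x^+=2.3111  v^+=1.2470  a^+=1.1747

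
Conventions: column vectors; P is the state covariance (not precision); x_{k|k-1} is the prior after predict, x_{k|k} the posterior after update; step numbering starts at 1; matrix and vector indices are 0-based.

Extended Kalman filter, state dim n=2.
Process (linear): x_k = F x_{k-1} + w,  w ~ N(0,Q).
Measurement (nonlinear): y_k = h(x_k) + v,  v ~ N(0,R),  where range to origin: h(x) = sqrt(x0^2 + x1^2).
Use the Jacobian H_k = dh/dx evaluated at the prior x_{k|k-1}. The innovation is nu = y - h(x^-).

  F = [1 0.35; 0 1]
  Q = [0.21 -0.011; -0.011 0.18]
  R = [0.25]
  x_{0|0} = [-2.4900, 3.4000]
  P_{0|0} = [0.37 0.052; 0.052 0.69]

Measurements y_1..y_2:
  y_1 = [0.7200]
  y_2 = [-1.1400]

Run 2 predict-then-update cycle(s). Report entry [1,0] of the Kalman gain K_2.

step 1: x^-=[-1.3000, 3.4000]  P^-=[0.7009 0.2825; 0.2825 0.8700]  H_jac=[-0.3571 0.9341]  S=[0.9100]  K=[0.0149; 0.7822]  nu=[-2.9201]  x^+=[-1.3435, 1.1161]  P^+=[0.7007 0.2719; 0.2719 0.3133]
step 2: x^-=[-0.9528, 1.1161]  P^-=[1.1394 0.3706; 0.3706 0.4933]  H_jac=[-0.6493 0.7605]  S=[0.6497]  K=[-0.7049; 0.2071]  nu=[-2.6075]  x^+=[0.8853, 0.5760]  P^+=[0.8166 0.4654; 0.4654 0.4654]

K[1,0] = 0.2071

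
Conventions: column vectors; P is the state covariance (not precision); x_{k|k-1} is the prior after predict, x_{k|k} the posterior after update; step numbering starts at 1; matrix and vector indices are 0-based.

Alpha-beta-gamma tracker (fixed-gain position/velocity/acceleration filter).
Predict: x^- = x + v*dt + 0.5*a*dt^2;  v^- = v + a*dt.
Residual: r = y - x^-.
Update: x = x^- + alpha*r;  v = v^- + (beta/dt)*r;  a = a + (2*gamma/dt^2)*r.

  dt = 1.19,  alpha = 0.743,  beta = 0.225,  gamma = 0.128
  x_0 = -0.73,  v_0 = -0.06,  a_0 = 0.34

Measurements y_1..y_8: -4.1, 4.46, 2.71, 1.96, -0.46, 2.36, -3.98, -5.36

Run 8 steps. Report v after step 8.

step 1: x_pred=-0.5607  r=-3.5393  x^+=-3.1904  v^+=-0.3246  a^+=-0.2998
step 2: x_pred=-3.7890  r=8.2490  x^+=2.3400  v^+=0.8783  a^+=1.1914
step 3: x_pred=4.2287  r=-1.5187  x^+=3.1003  v^+=2.0089  a^+=0.9168
step 4: x_pred=6.1401  r=-4.1801  x^+=3.0343  v^+=2.3096  a^+=0.1612
step 5: x_pred=5.8968  r=-6.3568  x^+=1.1737  v^+=1.2995  a^+=-0.9880
step 6: x_pred=2.0205  r=0.3395  x^+=2.2728  v^+=0.1880  a^+=-0.9266
step 7: x_pred=1.8403  r=-5.8203  x^+=-2.4842  v^+=-2.0152  a^+=-1.9788
step 8: x_pred=-6.2834  r=0.9234  x^+=-5.5973  v^+=-4.1954  a^+=-1.8119

v_post = -4.1954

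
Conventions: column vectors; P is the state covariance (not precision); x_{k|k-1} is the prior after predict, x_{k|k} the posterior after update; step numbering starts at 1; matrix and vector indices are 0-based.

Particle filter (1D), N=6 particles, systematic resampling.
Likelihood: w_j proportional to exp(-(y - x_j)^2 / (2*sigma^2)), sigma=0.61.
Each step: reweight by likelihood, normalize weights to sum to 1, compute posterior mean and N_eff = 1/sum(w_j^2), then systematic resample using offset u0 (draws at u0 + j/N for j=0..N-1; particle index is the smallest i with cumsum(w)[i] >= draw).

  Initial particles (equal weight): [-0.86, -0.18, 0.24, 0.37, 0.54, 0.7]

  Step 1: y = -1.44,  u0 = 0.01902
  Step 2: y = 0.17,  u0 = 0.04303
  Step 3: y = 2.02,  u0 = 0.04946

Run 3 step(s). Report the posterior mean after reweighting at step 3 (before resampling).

post_mean = -0.1929

step 1: w=[0.7986, 0.1486, 0.0283, 0.0154, 0.0065, 0.0027]  mean=-0.6957  Neff=1.5131  idx=[0, 0, 0, 0, 0, 1]
step 2: w=[0.1173, 0.1173, 0.1173, 0.1173, 0.1173, 0.4137]  mean=-0.5787  Neff=4.1679  idx=[0, 1, 3, 4, 5, 5]
step 3: w=[0.0047, 0.0047, 0.0047, 0.0047, 0.4905, 0.4905]  mean=-0.1929  Neff=2.0775  idx=[4, 4, 4, 5, 5, 5]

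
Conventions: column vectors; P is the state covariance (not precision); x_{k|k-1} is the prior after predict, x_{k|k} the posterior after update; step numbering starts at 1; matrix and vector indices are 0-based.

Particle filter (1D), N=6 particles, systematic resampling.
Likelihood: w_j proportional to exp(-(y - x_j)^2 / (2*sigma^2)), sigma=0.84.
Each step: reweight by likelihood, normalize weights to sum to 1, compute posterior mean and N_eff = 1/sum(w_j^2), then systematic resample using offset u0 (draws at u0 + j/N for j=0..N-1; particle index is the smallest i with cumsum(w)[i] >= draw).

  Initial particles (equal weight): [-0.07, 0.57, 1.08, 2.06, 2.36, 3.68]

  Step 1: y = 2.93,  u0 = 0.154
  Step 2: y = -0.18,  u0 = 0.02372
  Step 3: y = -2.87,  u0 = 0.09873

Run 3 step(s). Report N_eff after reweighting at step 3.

step 1: w=[0.0008, 0.0089, 0.0410, 0.2708, 0.3678, 0.3108]  mean=2.6186  Neff=3.2583  idx=[3, 3, 4, 4, 5, 5]
step 2: w=[0.3669, 0.3669, 0.1328, 0.1328, 0.0003, 0.0003]  mean=2.1408  Neff=3.2846  idx=[0, 0, 0, 1, 1, 2]
step 3: w=[0.1955, 0.1955, 0.1955, 0.1955, 0.1955, 0.0225]  mean=2.0668  Neff=5.2195  idx=[0, 1, 2, 3, 3, 4]

N_eff = 5.2195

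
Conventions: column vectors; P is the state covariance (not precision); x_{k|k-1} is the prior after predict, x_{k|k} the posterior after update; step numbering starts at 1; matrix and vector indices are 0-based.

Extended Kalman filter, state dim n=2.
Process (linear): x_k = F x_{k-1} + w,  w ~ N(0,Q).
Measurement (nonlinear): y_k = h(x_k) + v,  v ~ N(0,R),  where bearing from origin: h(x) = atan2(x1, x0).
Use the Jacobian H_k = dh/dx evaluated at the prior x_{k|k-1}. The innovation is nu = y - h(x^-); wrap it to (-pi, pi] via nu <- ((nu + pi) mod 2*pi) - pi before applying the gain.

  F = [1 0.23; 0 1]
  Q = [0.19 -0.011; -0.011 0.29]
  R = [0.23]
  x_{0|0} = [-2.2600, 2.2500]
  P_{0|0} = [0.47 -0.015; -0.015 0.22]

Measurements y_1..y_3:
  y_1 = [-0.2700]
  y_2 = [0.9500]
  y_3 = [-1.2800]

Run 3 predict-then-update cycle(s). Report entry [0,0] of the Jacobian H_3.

H_jac[0,0] = -0.2518

step 1: x^-=[-1.7425, 2.2500]  P^-=[0.6647 0.0246; 0.0246 0.5100]  H_jac=[-0.2778 -0.2152]  S=[0.3079]  K=[-0.6171; -0.3786]  nu=[-2.4998]  x^+=[-0.2000, 3.1965]  P^+=[0.5475 -0.0473; -0.0473 0.4659]
step 2: x^-=[0.5352, 3.1965]  P^-=[0.7404 0.0488; 0.0488 0.7559]  H_jac=[-0.3043 0.0510]  S=[0.2990]  K=[-0.7452; 0.0791]  nu=[-0.4549]  x^+=[0.8742, 3.1605]  P^+=[0.5743 0.0665; 0.0665 0.7540]
step 3: x^-=[1.6011, 3.1605]  P^-=[0.8348 0.2289; 0.2289 1.0440]  H_jac=[-0.2518 0.1276]  S=[0.2852]  K=[-0.6346; 0.2649]  nu=[-2.3819]  x^+=[3.1127, 2.5296]  P^+=[0.7199 0.2768; 0.2768 1.0240]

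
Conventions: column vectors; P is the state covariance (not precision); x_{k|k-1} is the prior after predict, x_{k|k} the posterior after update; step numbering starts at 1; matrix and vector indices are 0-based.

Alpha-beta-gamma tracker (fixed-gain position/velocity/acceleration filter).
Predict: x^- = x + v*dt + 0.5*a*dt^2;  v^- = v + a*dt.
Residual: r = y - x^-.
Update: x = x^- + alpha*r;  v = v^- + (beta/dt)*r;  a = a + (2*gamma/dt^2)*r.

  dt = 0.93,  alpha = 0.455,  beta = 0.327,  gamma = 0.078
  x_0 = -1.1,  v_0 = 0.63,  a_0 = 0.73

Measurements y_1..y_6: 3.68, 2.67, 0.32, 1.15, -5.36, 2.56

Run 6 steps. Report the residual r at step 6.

resid = 7.9878

step 1: x_pred=-0.1984  r=3.8784  x^+=1.5663  v^+=2.6726  a^+=1.4295
step 2: x_pred=4.6700  r=-2.0000  x^+=3.7600  v^+=3.2989  a^+=1.0688
step 3: x_pred=7.2901  r=-6.9701  x^+=4.1187  v^+=1.8421  a^+=-0.1884
step 4: x_pred=5.7504  r=-4.6004  x^+=3.6572  v^+=0.0493  a^+=-1.0181
step 5: x_pred=3.2628  r=-8.6228  x^+=-0.6606  v^+=-3.9294  a^+=-2.5734
step 6: x_pred=-5.4278  r=7.9878  x^+=-1.7934  v^+=-3.5141  a^+=-1.1327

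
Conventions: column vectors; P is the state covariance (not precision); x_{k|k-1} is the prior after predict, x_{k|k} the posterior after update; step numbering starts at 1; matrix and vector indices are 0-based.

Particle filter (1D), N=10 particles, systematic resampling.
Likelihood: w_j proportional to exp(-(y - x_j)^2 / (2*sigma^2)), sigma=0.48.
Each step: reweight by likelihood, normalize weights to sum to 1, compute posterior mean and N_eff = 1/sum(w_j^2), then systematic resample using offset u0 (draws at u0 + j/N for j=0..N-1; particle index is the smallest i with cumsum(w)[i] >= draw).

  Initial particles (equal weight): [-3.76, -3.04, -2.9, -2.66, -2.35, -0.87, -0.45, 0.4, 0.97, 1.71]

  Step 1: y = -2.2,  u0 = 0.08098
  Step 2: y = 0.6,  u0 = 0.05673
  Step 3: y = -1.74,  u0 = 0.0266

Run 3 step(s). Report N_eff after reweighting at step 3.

N_eff = 10.0000

step 1: w=[0.0023, 0.0995, 0.1589, 0.2907, 0.4381, 0.0099, 0.0006, 0.0000, 0.0000, 0.0000]  mean=-2.5836  Neff=3.2083  idx=[1, 2, 3, 3, 3, 4, 4, 4, 4, 4]
step 2: w=[0.0000, 0.0001, 0.0030, 0.0030, 0.0030, 0.1982, 0.1982, 0.1982, 0.1982, 0.1982]  mean=-2.3529  Neff=5.0927  idx=[5, 5, 6, 6, 7, 7, 8, 8, 9, 9]
step 3: w=[0.1000, 0.1000, 0.1000, 0.1000, 0.1000, 0.1000, 0.1000, 0.1000, 0.1000, 0.1000]  mean=-2.3500  Neff=10.0000  idx=[0, 1, 2, 3, 4, 5, 6, 7, 8, 9]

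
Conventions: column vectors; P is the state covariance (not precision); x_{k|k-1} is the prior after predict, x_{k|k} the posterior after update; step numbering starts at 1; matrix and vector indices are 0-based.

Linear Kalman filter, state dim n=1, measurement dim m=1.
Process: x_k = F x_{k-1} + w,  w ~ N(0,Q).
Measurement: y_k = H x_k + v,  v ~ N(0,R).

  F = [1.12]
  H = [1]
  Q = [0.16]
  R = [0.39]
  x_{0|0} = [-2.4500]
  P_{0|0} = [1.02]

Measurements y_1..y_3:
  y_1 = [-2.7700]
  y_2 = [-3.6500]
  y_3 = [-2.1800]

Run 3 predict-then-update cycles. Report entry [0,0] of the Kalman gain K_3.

step 1: x^-=[-2.7440]  P^-=[1.4395]  S=[1.8295]  K=[0.7868]  nu=[-0.0260]  x^+=[-2.7645]  P^+=[0.3069]
step 2: x^-=[-3.0962]  P^-=[0.5449]  S=[0.9349]  K=[0.5829]  nu=[-0.5538]  x^+=[-3.4190]  P^+=[0.2273]
step 3: x^-=[-3.8293]  P^-=[0.4451]  S=[0.8351]  K=[0.5330]  nu=[1.6493]  x^+=[-2.9502]  P^+=[0.2079]

K[0,0] = 0.5330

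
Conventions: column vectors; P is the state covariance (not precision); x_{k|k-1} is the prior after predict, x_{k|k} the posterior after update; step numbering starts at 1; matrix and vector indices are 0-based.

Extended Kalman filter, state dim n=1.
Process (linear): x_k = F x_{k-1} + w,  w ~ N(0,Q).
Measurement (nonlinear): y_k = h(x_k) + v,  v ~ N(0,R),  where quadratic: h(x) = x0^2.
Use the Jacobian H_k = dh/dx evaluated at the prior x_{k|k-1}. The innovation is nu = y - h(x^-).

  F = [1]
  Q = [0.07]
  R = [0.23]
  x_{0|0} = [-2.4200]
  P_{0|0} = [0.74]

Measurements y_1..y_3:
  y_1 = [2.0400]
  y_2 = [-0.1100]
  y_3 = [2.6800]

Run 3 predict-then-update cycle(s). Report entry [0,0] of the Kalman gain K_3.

step 1: x^-=[-2.4200]  P^-=[0.8100]  H_jac=[-4.8400]  S=[19.2047]  K=[-0.2041]  nu=[-3.8164]  x^+=[-1.6409]  P^+=[0.0097]
step 2: x^-=[-1.6409]  P^-=[0.0797]  H_jac=[-3.2819]  S=[1.0884]  K=[-0.2403]  nu=[-2.8027]  x^+=[-0.9674]  P^+=[0.0168]
step 3: x^-=[-0.9674]  P^-=[0.0868]  H_jac=[-1.9348]  S=[0.5551]  K=[-0.3027]  nu=[1.7441]  x^+=[-1.4953]  P^+=[0.0360]

K[0,0] = -0.3027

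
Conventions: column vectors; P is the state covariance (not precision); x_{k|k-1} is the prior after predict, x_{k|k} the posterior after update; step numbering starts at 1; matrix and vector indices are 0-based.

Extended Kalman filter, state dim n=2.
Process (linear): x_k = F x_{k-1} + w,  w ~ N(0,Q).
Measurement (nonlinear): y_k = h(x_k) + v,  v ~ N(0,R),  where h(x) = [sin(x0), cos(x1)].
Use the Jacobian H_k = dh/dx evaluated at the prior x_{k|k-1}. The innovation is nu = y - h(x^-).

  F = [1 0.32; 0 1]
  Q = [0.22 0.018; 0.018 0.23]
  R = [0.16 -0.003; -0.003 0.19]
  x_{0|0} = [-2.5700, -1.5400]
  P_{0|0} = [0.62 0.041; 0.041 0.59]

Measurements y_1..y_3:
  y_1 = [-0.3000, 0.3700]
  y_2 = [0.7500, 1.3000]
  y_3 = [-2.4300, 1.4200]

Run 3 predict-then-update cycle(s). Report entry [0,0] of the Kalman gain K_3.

step 1: x^-=[-3.0628, -1.5400]  P^-=[0.9267 0.2478; 0.2478 0.8200]  H_jac=[-0.9969 0.0000; 0.0000 0.9995]  S=[1.0809 -0.2499; -0.2499 1.0092]  K=[-0.8463 0.0358; -0.0432 0.8014]  nu=[-0.2213, 0.3392]  x^+=[-2.8634, -1.2586]  P^+=[0.1359 0.0094; 0.0094 0.1525]
step 2: x^-=[-3.2661, -1.2586]  P^-=[0.3775 0.0761; 0.0761 0.3825]  H_jac=[-0.9923 0.0000; 0.0000 0.9517]  S=[0.5317 -0.0749; -0.0749 0.5364]  K=[-0.6993 0.0374; -0.0474 0.6720]  nu=[0.6258, 0.9928]  x^+=[-3.6665, -0.6211]  P^+=[0.1129 0.0097; 0.0097 0.1343]
step 3: x^-=[-3.8653, -0.6211]  P^-=[0.3528 0.0707; 0.0707 0.3643]  H_jac=[-0.7494 0.0000; 0.0000 0.5820]  S=[0.3581 -0.0338; -0.0338 0.3134]  K=[-0.7333 0.0521; -0.0848 0.6674]  nu=[-3.0922, 0.6068]  x^+=[-1.5661, 0.0462]  P^+=[0.1568 0.0208; 0.0208 0.2183]

K[0,0] = -0.7333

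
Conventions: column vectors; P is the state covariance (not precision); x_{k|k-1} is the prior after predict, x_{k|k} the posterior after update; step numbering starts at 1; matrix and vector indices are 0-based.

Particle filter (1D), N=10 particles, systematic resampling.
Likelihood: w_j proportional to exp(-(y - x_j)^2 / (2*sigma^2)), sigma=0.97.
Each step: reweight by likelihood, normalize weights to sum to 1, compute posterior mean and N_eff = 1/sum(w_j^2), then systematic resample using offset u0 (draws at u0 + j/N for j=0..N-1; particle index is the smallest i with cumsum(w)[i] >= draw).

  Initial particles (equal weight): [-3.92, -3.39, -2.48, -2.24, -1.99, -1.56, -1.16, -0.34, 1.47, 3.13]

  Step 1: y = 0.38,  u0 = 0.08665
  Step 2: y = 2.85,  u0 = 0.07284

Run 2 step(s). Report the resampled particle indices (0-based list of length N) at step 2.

resampled_idx = [7, 7, 7, 8, 8, 8, 8, 9, 9, 9]

step 1: w=[0.0000, 0.0003, 0.0071, 0.0143, 0.0278, 0.0744, 0.1560, 0.4176, 0.2925, 0.0099]  mean=-0.0842  Neff=3.4369  idx=[5, 6, 7, 7, 7, 7, 7, 8, 8, 8]
step 2: w=[0.0000, 0.0002, 0.0040, 0.0040, 0.0040, 0.0040, 0.0040, 0.3266, 0.3266, 0.3266]  mean=1.4330  Neff=3.1251  idx=[7, 7, 7, 8, 8, 8, 8, 9, 9, 9]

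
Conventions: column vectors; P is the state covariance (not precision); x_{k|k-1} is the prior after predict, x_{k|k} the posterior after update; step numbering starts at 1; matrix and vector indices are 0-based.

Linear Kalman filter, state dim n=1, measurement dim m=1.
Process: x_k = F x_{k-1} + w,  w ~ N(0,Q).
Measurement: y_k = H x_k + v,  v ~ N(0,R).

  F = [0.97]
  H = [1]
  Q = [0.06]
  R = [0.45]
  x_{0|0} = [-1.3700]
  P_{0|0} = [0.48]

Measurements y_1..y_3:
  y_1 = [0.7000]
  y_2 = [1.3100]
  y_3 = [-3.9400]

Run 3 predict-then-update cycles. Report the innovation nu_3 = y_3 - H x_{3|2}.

innov = [-4.2894]

step 1: x^-=[-1.3289]  P^-=[0.5116]  S=[0.9616]  K=[0.5320]  nu=[2.0289]  x^+=[-0.2494]  P^+=[0.2394]
step 2: x^-=[-0.2419]  P^-=[0.2853]  S=[0.7353]  K=[0.3880]  nu=[1.5519]  x^+=[0.3602]  P^+=[0.1746]
step 3: x^-=[0.3494]  P^-=[0.2243]  S=[0.6743]  K=[0.3326]  nu=[-4.2894]  x^+=[-1.0773]  P^+=[0.1497]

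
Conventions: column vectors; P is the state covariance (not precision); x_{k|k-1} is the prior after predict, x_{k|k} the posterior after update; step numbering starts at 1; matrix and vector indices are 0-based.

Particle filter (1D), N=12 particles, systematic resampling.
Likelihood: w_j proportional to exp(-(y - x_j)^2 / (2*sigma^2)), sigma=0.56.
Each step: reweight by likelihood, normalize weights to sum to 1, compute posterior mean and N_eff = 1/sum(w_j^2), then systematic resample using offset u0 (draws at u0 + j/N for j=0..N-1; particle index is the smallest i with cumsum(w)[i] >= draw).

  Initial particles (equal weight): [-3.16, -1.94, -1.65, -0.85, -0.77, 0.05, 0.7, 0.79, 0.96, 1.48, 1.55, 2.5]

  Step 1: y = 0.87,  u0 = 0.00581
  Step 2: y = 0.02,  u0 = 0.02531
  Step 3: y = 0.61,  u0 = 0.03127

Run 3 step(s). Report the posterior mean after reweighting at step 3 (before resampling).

step 1: w=[0.0000, 0.0000, 0.0000, 0.0021, 0.0032, 0.0788, 0.2199, 0.2279, 0.2273, 0.1272, 0.1102, 0.0033]  mean=0.9194  Neff=5.3599  idx=[5, 6, 6, 6, 7, 7, 7, 8, 8, 8, 9, 10]
step 2: w=[0.2275, 0.1090, 0.1090, 0.1090, 0.0885, 0.0885, 0.0885, 0.0557, 0.0557, 0.0557, 0.0076, 0.0055]  mean=0.6301  Neff=8.3160  idx=[0, 0, 0, 1, 2, 2, 3, 4, 5, 6, 7, 9]
step 3: w=[0.0591, 0.0591, 0.0591, 0.0962, 0.0962, 0.0962, 0.0962, 0.0925, 0.0925, 0.0925, 0.0802, 0.0802]  mean=0.6514  Neff=11.6238  idx=[0, 1, 3, 4, 4, 5, 6, 7, 8, 9, 10, 11]

post_mean = 0.6514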